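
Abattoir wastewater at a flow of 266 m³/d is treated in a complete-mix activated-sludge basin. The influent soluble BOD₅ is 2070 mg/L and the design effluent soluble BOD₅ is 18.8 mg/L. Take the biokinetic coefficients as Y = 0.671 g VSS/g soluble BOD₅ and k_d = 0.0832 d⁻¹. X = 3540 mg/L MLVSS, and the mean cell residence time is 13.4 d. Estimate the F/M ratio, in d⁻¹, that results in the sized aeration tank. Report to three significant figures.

Rearranging the biomass balance for a CMAS with decay, V = Y·Q·ΔS·θ_c / [X·(1+k_d θ_c)] = 0.671 × 266 × (2070 − 18.8) × 13.4 / [3540 × (1 + 0.0832 × 13.4)] = 4.91×10^6 / 7487 = 655.3 m³.
F/M = Q·S₀ / (V·X) = 266 × 2070 / (655.3 × 3540) = 0.2374 g soluble BOD₅·(g VSS·d)⁻¹.

F/M ≈ 0.237 d⁻¹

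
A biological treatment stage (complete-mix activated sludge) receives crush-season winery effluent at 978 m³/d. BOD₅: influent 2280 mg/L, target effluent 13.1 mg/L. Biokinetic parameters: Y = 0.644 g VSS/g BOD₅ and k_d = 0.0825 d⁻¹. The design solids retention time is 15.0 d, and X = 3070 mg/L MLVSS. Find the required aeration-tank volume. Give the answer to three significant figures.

V ≈ 3120 m³

Rearranging the biomass balance for a CMAS with decay, V = Y·Q·ΔS·θ_c / [X·(1+k_d θ_c)] = 0.644 × 978 × (2280 − 13.1) × 15.0 / [3070 × (1 + 0.0825 × 15.0)] = 2.14×10^7 / 6869 = 3118 m³.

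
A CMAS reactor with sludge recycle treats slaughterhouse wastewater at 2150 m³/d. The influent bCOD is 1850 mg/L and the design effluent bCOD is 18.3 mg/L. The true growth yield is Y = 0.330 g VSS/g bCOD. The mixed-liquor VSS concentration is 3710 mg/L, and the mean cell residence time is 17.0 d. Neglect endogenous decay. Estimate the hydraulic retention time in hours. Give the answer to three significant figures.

With k_d = 0 the design equation reduces to V = Y Q (S₀−S) θ_c / X = 0.330 × 2150 × (1850 − 18.3) × 17.0 / 3710 = 5955 m³.
τ = V/Q = 5955/2150 = 2.770 d, or 66.47 h.

τ ≈ 66.5 h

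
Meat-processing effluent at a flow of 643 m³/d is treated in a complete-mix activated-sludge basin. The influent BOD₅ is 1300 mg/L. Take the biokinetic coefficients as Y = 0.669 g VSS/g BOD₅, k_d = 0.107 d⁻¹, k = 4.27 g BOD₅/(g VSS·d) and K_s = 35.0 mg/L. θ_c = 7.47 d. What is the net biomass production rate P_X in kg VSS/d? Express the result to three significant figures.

From the Monod/SRT balance for a CMAS, S = K_s·(1+k_d θ_c)/[θ_c·(Y k − k_d) − 1] = 35.0 × (1 + 0.107 × 7.47) / [7.47 × (0.669 × 4.27 − 0.107) − 1] = 62.98 / 19.54 = 3.223 mg/L.
Correct the yield for decay: Y_obs = Y/(1 + k_d θ_c) = 0.669 / (1 + 0.107 × 7.47) = 0.669 / 1.799 = 0.3718.
Mass of BOD₅ removed per day: Q(S₀ − S) = 643 × 1297 g/m³ = 833.8 kg/d.
Net biomass production P_X = Y_obs × Q·(S₀ − S) = 0.3718 × 833.8 = 310.0 kg VSS/d.

P_X ≈ 310 kg VSS/d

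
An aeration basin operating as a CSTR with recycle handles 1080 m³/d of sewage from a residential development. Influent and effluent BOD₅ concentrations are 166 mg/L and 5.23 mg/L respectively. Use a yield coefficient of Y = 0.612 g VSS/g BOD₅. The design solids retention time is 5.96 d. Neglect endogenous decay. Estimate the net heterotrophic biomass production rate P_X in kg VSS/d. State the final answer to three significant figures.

No decay correction is needed, so Y_obs = Y = 0.612.
Q·(S₀ − S) = 1080 × (166 − 5.23) × 10⁻³ = 173.6 kg/d removed.
So the net sludge growth is P_X = 0.6120 × 173.6 = 106.3 kg VSS/d.

P_X ≈ 106 kg VSS/d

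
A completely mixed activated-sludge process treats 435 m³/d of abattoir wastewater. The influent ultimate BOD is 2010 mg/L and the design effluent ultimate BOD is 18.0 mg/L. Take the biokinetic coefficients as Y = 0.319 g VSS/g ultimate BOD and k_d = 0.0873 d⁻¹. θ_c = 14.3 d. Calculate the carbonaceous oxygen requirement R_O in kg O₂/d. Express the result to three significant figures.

R_O ≈ 692 kg O₂/d

The observed yield is Y_obs = Y/(1 + k_d·θ_c) = 0.319 / (1 + 0.0873 × 14.3) = 0.319 / 2.248 = 0.1419 g VSS per g ultimate BOD removed.
Mass of ultimate BOD removed per day: Q(S₀ − S) = 435 × 1992 g/m³ = 866.5 kg/d.
P_X = Y_obs·Q·(S₀ − S) = 0.1419 × 866.5 = 122.9 kg VSS/d.
R_O = Q·(S₀ − S) − 1.42·P_X = 866.5 − 1.42 × 122.9 = 691.9 kg O₂/d.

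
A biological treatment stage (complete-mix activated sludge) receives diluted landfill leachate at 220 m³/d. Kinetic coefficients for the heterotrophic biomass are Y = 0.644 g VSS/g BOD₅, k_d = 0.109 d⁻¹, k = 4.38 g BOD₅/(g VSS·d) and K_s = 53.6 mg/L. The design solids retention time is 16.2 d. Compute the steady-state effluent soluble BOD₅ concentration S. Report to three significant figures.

Effluent substrate depends only on kinetics and SRT: S = K_s(1 + k_d θ_c) / [θ_c(Yk − k_d) − 1] = 53.6 × (1 + 0.109 × 16.2) / [16.2 × (0.644 × 4.38 − 0.109) − 1] = 148.2 / 42.93 = 3.453 mg/L.

S ≈ 3.45 mg/L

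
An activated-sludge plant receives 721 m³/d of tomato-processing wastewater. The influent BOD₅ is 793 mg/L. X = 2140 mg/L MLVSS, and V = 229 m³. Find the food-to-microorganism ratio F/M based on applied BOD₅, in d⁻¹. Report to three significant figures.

F/M = Q·S₀ / (V·X) = 721 × 793 / (229.0 × 2140) = 1.167 g BOD₅·(g VSS·d)⁻¹.

F/M ≈ 1.17 d⁻¹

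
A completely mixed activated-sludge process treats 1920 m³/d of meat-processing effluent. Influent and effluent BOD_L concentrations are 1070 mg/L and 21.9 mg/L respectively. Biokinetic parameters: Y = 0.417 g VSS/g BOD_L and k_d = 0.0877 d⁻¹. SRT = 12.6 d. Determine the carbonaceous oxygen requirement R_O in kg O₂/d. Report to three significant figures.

R_O ≈ 1450 kg O₂/d

Observed yield with endogenous decay: Y_obs = Y / (1 + k_d·θ_c) = 0.417 / (1 + 0.0877 × 12.6) = 0.417 / 2.105 = 0.1981 g VSS/g BOD_L.
ΔS = 1070 − 21.9 = 1048 mg/L, so the substrate removal rate is 1920 × 1048/1000 = 2012 kg BOD_L/d.
Biomass synthesised: P_X = Y_obs × 2012 = 398.6 kg VSS/d.
R_O = Q·(S₀ − S) − 1.42·P_X = 2012 − 1.42 × 398.6 = 1446 kg O₂/d.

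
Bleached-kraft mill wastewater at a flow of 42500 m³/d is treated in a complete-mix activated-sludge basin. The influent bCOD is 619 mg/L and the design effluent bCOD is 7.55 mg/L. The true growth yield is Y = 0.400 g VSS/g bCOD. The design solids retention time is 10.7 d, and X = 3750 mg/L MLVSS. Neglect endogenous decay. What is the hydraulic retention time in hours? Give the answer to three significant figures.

τ ≈ 16.7 h

V·X = Y·Q·ΔS·θ_c gives V = 0.400 × 42500 × (619 − 7.55) × 10.7 / 3750 = 29659 m³.
τ = V/Q = 29659/42500 = 0.6979 d, or 16.75 h.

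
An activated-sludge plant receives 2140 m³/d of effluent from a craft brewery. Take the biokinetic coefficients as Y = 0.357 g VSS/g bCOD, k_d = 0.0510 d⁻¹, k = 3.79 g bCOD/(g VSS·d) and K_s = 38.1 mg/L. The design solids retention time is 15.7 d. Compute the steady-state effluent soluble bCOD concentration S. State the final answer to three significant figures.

S ≈ 3.53 mg/L

From the Monod/SRT balance for a CMAS, S = K_s·(1+k_d θ_c)/[θ_c·(Y k − k_d) − 1] = 38.1 × (1 + 0.0510 × 15.7) / [15.7 × (0.357 × 3.79 − 0.0510) − 1] = 68.61 / 19.44 = 3.529 mg/L.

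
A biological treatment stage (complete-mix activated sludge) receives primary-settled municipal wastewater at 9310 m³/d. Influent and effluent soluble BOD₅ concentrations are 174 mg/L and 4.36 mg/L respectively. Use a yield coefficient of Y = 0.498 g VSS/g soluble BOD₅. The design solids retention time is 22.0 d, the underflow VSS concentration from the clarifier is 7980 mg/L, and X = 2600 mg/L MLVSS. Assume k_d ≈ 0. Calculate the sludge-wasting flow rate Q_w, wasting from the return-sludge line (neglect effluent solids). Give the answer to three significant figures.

Q_w ≈ 98.6 m³/d

Biomass mass balance (decay neglected): V·X = Y·Q·(S₀ − S)·θ_c, so V = 0.498 × 9310 × (174 − 4.36) × 22.0 / 2600 = 6655 m³.
Q_w = (V·X)/(θ_c X_r) = 6655 × 2600 / (22.0 × 7980) = 98.56 m³/d.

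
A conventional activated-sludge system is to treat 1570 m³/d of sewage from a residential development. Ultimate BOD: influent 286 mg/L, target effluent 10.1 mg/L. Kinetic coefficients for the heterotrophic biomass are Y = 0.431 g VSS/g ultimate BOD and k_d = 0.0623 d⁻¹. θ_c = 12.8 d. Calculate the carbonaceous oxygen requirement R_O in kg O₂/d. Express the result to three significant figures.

R_O ≈ 286 kg O₂/d

Correct the yield for decay: Y_obs = Y/(1 + k_d θ_c) = 0.431 / (1 + 0.0623 × 12.8) = 0.431 / 1.797 = 0.2398.
Substrate removed = Q·(S₀ − S) = 1570 m³/d × (286 − 10.1) g/m³ = 4.33×10^5 g/d = 433.2 kg/d.
Biomass synthesised: P_X = Y_obs × 433.2 = 103.9 kg VSS/d.
R_O = Q·(S₀ − S) − 1.42·P_X = 433.2 − 1.42 × 103.9 = 285.7 kg O₂/d.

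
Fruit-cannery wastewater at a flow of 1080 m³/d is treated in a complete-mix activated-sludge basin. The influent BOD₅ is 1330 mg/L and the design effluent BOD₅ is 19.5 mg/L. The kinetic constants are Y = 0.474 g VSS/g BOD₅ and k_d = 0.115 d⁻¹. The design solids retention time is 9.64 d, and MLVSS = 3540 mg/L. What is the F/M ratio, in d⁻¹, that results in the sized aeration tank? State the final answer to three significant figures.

F/M ≈ 0.468 d⁻¹

From the SRT design equation V = Y Q (S₀−S) θ_c / [X (1 + k_d θ_c)] = 0.474 × 1080 × (1330 − 19.5) × 9.64 / [3540 × (1 + 0.115 × 9.64)] = 6.47×10^6 / 7464 = 866.4 m³.
F/M = applied load / biomass = Q·S₀/(V·X) = 1080 × 1330 / (866.4 × 3540) = 0.4683 d⁻¹.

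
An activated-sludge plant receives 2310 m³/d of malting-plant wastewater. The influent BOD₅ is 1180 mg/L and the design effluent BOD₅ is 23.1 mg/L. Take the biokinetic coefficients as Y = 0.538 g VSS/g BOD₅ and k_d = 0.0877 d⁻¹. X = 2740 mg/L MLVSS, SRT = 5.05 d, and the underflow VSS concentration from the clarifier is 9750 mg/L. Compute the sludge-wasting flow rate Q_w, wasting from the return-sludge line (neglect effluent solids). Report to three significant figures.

Rearranging the biomass balance for a CMAS with decay, V = Y·Q·ΔS·θ_c / [X·(1+k_d θ_c)] = 0.538 × 2310 × (1180 − 23.1) × 5.05 / [2740 × (1 + 0.0877 × 5.05)] = 7.26×10^6 / 3954 = 1837 m³.
θ_c = V·X/(Q_w·X_r) when wasting from the recycle, so Q_w = V·X/(θ_c·X_r) = 1837 × 2740 / (5.05 × 9750) = 102.2 m³/d.

Q_w ≈ 102 m³/d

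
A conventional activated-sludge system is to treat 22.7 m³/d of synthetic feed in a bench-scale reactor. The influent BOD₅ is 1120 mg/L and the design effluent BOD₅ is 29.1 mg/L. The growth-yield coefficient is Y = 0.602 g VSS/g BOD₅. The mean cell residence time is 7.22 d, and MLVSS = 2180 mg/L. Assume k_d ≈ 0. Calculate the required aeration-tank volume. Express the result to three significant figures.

V ≈ 49.4 m³

With k_d = 0 the design equation reduces to V = Y Q (S₀−S) θ_c / X = 0.602 × 22.7 × (1120 − 29.1) × 7.22 / 2180 = 49.37 m³.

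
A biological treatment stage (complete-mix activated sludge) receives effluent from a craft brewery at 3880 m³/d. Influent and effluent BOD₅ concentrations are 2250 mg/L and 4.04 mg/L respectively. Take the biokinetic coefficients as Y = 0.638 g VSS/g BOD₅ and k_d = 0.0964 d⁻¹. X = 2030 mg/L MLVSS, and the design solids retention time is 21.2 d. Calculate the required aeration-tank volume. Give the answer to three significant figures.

Rearranging the biomass balance for a CMAS with decay, V = Y·Q·ΔS·θ_c / [X·(1+k_d θ_c)] = 0.638 × 3880 × (2250 − 4.04) × 21.2 / [2030 × (1 + 0.0964 × 21.2)] = 1.18×10^8 / 6179 = 19076 m³.

V ≈ 19100 m³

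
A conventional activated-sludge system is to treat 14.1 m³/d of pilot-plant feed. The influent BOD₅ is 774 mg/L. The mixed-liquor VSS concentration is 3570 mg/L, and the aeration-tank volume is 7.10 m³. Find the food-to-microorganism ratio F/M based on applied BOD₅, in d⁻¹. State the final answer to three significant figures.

F/M = applied load / biomass = Q·S₀/(V·X) = 14.1 × 774 / (7.100 × 3570) = 0.4306 d⁻¹.

F/M ≈ 0.431 d⁻¹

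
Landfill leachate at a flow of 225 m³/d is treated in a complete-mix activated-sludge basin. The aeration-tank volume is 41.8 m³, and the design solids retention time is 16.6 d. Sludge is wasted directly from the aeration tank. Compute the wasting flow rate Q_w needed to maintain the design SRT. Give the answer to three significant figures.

With mixed-liquor wasting, θ_c = V/Q_w, so Q_w = V/θ_c = 41.80/16.6 = 2.518 m³/d.

Q_w ≈ 2.52 m³/d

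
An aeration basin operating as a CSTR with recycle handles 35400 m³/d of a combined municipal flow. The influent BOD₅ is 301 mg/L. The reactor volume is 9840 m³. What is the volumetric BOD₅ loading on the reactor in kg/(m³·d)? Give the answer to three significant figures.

L_v ≈ 1.08 kg BOD₅/(m³·d)

Volumetric loading L_v = Q·S₀ / V = 35400 × 301 g/m³ / 9840 m³ = 1083 g/(m³·d) = 1.083 kg BOD₅/(m³·d).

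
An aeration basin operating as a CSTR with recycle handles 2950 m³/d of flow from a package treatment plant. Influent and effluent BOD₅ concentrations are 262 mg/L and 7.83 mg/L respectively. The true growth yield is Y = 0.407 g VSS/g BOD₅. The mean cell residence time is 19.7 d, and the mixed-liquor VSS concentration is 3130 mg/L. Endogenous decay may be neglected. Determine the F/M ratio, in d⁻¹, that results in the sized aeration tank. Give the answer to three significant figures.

F/M ≈ 0.129 d⁻¹

V·X = Y·Q·ΔS·θ_c gives V = 0.407 × 2950 × (262 − 7.83) × 19.7 / 3130 = 1921 m³.
Food-to-microorganism ratio F/M = Q S₀ / (V X) = 2950 × 262 / (1921 × 3130) = 0.1286 d⁻¹.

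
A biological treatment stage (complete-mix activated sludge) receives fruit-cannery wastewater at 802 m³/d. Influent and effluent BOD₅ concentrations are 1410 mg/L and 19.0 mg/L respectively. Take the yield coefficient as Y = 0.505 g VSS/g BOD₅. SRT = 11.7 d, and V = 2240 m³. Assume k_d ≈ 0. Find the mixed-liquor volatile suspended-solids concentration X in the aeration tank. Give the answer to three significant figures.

X = Y·Q·ΔS·θ_c / V = 0.505 × 802 × (1410 − 19.0) × 11.7 / 2240 = 2943 mg/L.

X ≈ 2940 mg/L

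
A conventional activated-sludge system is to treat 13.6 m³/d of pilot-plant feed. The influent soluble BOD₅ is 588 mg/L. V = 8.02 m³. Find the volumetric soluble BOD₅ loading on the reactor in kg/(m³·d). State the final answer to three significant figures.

L_v ≈ 0.997 kg soluble BOD₅/(m³·d)

Applied soluble BOD₅ load per unit volume = Q·S₀/V = (13.6 × 588/1000)/8.020 = 0.9971 kg soluble BOD₅·m⁻³·d⁻¹.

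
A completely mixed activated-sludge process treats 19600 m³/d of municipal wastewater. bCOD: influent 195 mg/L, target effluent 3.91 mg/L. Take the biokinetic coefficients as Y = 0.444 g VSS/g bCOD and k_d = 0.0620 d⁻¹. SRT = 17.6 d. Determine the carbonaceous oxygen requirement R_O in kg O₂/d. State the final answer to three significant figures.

Observed yield with endogenous decay: Y_obs = Y / (1 + k_d·θ_c) = 0.444 / (1 + 0.0620 × 17.6) = 0.444 / 2.091 = 0.2123 g VSS/g bCOD.
ΔS = 195 − 3.91 = 191.1 mg/L, so the substrate removal rate is 19600 × 191.1/1000 = 3745 kg bCOD/d.
P_X = Y_obs·Q·(S₀ − S) = 0.2123 × 3745 = 795.2 kg VSS/d.
Carbonaceous O₂ demand = substrate oxidised − cell-mass equivalent = 3745 − 1.42 × 795.2 = 2616 kg O₂/d.

R_O ≈ 2620 kg O₂/d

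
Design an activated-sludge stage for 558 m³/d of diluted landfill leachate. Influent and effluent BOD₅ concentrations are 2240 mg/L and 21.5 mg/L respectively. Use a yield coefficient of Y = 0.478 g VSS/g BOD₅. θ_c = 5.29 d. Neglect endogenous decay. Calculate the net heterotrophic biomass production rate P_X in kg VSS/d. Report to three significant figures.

P_X ≈ 592 kg VSS/d

No decay correction is needed, so Y_obs = Y = 0.478.
Mass of BOD₅ removed per day: Q(S₀ − S) = 558 × 2218 g/m³ = 1238 kg/d.
So the net sludge growth is P_X = 0.4780 × 1238 = 591.7 kg VSS/d.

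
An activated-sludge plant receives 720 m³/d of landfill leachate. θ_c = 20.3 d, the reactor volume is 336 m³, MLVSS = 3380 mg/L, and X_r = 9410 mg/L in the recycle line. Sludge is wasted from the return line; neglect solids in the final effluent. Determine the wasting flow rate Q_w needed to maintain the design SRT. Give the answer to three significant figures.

Wasting from the return line (neglecting effluent solids): Q_w = V·X / (θ_c·X_r) = 336.0 × 3380 / (20.3 × 9410) = 5.945 m³/d.

Q_w ≈ 5.95 m³/d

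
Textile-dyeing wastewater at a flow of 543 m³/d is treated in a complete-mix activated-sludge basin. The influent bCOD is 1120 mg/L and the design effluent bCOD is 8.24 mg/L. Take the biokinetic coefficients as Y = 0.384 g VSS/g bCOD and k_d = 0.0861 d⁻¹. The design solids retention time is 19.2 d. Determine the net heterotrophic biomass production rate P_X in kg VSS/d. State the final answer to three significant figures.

P_X ≈ 87.4 kg VSS/d

Y_obs = Y / (1 + k_d θ_c) = 0.384 / (1 + 0.0861 × 19.2) = 0.384 / 2.653 = 0.1447.
Substrate removed = Q·(S₀ − S) = 543 m³/d × (1120 − 8.24) g/m³ = 6.04×10^5 g/d = 603.7 kg/d.
So the net sludge growth is P_X = 0.1447 × 603.7 = 87.37 kg VSS/d.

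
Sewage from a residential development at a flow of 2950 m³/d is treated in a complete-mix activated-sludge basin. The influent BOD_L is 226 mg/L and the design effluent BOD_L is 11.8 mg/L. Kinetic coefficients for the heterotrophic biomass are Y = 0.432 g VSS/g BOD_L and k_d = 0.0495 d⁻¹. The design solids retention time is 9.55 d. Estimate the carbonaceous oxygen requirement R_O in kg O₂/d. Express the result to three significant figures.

Observed yield with endogenous decay: Y_obs = Y / (1 + k_d·θ_c) = 0.432 / (1 + 0.0495 × 9.55) = 0.432 / 1.473 = 0.2933 g VSS/g BOD_L.
Substrate removed = Q·(S₀ − S) = 2950 m³/d × (226 − 11.8) g/m³ = 6.32×10^5 g/d = 631.9 kg/d.
P_X = Y_obs·Q·(S₀ − S) = 0.2933 × 631.9 = 185.4 kg VSS/d.
R_O = Q·(S₀ − S) − 1.42·P_X = 631.9 − 1.42 × 185.4 = 368.7 kg O₂/d.

R_O ≈ 369 kg O₂/d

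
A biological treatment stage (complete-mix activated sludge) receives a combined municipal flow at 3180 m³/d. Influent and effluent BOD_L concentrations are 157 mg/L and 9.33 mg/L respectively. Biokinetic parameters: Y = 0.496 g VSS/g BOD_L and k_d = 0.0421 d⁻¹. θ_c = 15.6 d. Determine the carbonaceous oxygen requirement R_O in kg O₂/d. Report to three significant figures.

Correct the yield for decay: Y_obs = Y/(1 + k_d θ_c) = 0.496 / (1 + 0.0421 × 15.6) = 0.496 / 1.657 = 0.2994.
ΔS = 157 − 9.33 = 147.7 mg/L, so the substrate removal rate is 3180 × 147.7/1000 = 469.6 kg BOD_L/d.
Net sludge production P_X = 0.2994 × 469.6 = 140.6 kg VSS/d.
Carbonaceous O₂ demand = substrate oxidised − cell-mass equivalent = 469.6 − 1.42 × 140.6 = 270.0 kg O₂/d.

R_O ≈ 270 kg O₂/d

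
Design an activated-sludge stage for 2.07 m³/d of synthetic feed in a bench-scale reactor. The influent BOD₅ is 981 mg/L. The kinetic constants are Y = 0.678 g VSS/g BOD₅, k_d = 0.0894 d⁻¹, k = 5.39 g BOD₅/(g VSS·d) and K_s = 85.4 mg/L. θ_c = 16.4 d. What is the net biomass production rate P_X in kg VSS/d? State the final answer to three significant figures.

P_X ≈ 0.556 kg VSS/d

From the Monod/SRT balance for a CMAS, S = K_s·(1+k_d θ_c)/[θ_c·(Y k − k_d) − 1] = 85.4 × (1 + 0.0894 × 16.4) / [16.4 × (0.678 × 5.39 − 0.0894) − 1] = 210.6 / 57.47 = 3.665 mg/L.
The observed yield is Y_obs = Y/(1 + k_d·θ_c) = 0.678 / (1 + 0.0894 × 16.4) = 0.678 / 2.466 = 0.2749 g VSS per g BOD₅ removed.
ΔS = 981 − 3.66 = 977.3 mg/L, so the substrate removal rate is 2.07 × 977.3/1000 = 2.023 kg BOD₅/d.
Biomass produced: P_X = Y_obs·Q·ΔS = 0.2749 × 2.023 ≈ 0.5562 kg VSS/d.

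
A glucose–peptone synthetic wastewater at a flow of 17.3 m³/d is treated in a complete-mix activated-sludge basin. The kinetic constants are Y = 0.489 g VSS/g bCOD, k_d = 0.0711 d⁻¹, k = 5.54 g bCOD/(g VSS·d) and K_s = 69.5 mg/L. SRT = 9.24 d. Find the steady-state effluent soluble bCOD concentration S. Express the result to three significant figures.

For a completely mixed reactor with recycle the Lawrence–McCarty relation gives S = K_s·(1 + k_d·θ_c) / [θ_c·(Y·k − k_d) − 1] = 69.5 × (1 + 0.0711 × 9.24) / [9.24 × (0.489 × 5.54 − 0.0711) − 1] = 115.2 / 23.37 = 4.927 mg/L.

S ≈ 4.93 mg/L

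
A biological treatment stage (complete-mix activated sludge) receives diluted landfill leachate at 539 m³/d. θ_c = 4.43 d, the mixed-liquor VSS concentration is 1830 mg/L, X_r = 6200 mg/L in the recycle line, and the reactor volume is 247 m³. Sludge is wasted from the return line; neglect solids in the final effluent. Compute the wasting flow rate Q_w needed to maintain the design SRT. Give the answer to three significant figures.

Q_w ≈ 16.5 m³/d

Wasting from the return line (neglecting effluent solids): Q_w = V·X / (θ_c·X_r) = 247.0 × 1830 / (4.43 × 6200) = 16.46 m³/d.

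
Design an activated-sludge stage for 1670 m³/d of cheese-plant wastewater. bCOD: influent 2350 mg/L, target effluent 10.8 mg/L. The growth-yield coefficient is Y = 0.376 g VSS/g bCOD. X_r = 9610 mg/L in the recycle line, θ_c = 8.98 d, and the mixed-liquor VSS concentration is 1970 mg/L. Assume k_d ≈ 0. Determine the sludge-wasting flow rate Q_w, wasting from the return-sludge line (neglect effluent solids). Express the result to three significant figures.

Q_w ≈ 153 m³/d

With k_d = 0 the design equation reduces to V = Y Q (S₀−S) θ_c / X = 0.376 × 1670 × (2350 − 10.8) × 8.98 / 1970 = 6695 m³.
Wasting from the return line (neglecting effluent solids): Q_w = V·X / (θ_c·X_r) = 6695 × 1970 / (8.98 × 9610) = 152.8 m³/d.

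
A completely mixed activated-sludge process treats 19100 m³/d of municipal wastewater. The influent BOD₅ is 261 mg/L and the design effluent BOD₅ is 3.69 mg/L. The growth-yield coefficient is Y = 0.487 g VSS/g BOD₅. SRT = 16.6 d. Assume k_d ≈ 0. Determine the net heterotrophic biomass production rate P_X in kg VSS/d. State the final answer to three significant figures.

P_X ≈ 2390 kg VSS/d

With endogenous decay neglected, the observed yield equals the true yield: Y_obs = Y = 0.487 g VSS/g BOD₅.
Q·(S₀ − S) = 19100 × (261 − 3.69) × 10⁻³ = 4915 kg/d removed.
P_X = Y_obs · Q(S₀ − S) = 0.4870 × 4915 = 2393 kg VSS/d.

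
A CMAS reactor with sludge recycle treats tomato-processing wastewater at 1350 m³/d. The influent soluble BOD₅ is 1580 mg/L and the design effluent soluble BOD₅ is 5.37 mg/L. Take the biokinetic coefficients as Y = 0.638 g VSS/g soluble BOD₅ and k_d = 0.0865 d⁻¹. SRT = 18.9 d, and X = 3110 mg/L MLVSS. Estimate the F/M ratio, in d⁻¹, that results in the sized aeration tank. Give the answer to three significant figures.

F/M ≈ 0.219 d⁻¹

From the SRT design equation V = Y Q (S₀−S) θ_c / [X (1 + k_d θ_c)] = 0.638 × 1350 × (1580 − 5.37) × 18.9 / [3110 × (1 + 0.0865 × 18.9)] = 2.56×10^7 / 8194 = 3128 m³.
F/M = Q·S₀ / (V·X) = 1350 × 1580 / (3128 × 3110) = 0.2193 g soluble BOD₅·(g VSS·d)⁻¹.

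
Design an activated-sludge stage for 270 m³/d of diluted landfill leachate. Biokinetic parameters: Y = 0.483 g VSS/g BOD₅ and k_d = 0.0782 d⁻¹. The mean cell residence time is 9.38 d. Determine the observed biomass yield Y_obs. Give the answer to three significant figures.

Y_obs = Y / (1 + k_d θ_c) = 0.483 / (1 + 0.0782 × 9.38) = 0.483 / 1.734 = 0.2786.

Y_obs ≈ 0.279 g VSS/g BOD₅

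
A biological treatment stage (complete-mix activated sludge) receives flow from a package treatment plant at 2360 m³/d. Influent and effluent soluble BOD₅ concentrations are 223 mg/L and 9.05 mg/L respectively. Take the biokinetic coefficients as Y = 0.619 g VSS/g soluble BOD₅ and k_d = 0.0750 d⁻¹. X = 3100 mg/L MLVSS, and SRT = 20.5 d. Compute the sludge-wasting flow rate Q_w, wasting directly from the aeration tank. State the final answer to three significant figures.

Q_w ≈ 39.7 m³/d

Rearranging the biomass balance for a CMAS with decay, V = Y·Q·ΔS·θ_c / [X·(1+k_d θ_c)] = 0.619 × 2360 × (223 − 9.05) × 20.5 / [3100 × (1 + 0.0750 × 20.5)] = 6.41×10^6 / 7866 = 814.5 m³.
Wasting from the aeration tank: Q_w = V / θ_c = 814.5 / 20.5 = 39.73 m³/d.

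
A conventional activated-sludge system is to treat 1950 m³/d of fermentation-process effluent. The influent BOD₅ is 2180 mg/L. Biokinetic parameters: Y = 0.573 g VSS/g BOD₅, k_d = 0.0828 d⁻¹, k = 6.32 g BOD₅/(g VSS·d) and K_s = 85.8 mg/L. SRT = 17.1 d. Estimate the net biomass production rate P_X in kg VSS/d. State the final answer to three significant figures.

P_X ≈ 1010 kg VSS/d

From the Monod/SRT balance for a CMAS, S = K_s·(1+k_d θ_c)/[θ_c·(Y k − k_d) − 1] = 85.8 × (1 + 0.0828 × 17.1) / [17.1 × (0.573 × 6.32 − 0.0828) − 1] = 207.3 / 59.51 = 3.483 mg/L.
Observed yield with endogenous decay: Y_obs = Y / (1 + k_d·θ_c) = 0.573 / (1 + 0.0828 × 17.1) = 0.573 / 2.416 = 0.2372 g VSS/g BOD₅.
ΔS = 2180 − 3.48 = 2177 mg/L, so the substrate removal rate is 1950 × 2177/1000 = 4244 kg BOD₅/d.
Net biomass production P_X = Y_obs × Q·(S₀ − S) = 0.2372 × 4244 = 1007 kg VSS/d.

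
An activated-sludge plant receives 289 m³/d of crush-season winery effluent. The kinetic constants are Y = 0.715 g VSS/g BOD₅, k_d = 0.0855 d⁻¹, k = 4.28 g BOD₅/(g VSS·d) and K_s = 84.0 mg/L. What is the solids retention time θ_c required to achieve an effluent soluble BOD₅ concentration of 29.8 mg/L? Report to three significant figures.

θ_c ≈ 1.40 d

At the target effluent, Y k S/(K_s+S) = 0.715×4.28×29.8/113.8 = 0.8014 d⁻¹.
1/θ_c = 0.8014 − 0.0855 = 0.7159 d⁻¹, so θ_c = 1.397 d.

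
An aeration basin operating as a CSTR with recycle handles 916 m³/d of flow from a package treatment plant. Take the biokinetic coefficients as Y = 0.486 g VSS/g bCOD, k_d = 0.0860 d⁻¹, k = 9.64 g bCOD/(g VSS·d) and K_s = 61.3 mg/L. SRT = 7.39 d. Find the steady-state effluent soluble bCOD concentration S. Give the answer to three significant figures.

Effluent substrate depends only on kinetics and SRT: S = K_s(1 + k_d θ_c) / [θ_c(Yk − k_d) − 1] = 61.3 × (1 + 0.0860 × 7.39) / [7.39 × (0.486 × 9.64 − 0.0860) − 1] = 100.3 / 32.99 = 3.039 mg/L.

S ≈ 3.04 mg/L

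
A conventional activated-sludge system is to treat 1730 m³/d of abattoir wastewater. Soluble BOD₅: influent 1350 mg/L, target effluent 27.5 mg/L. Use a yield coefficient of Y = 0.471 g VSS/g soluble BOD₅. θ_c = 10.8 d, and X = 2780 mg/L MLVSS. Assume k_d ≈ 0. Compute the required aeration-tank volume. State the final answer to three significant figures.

V ≈ 4190 m³

Biomass mass balance (decay neglected): V·X = Y·Q·(S₀ − S)·θ_c, so V = 0.471 × 1730 × (1350 − 27.5) × 10.8 / 2780 = 4186 m³.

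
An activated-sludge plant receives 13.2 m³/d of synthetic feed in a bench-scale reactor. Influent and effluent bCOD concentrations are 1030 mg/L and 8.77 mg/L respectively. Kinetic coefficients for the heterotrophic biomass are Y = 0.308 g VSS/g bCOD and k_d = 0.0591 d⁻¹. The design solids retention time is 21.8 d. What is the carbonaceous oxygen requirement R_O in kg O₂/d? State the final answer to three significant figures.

Y_obs = Y / (1 + k_d θ_c) = 0.308 / (1 + 0.0591 × 21.8) = 0.308 / 2.288 = 0.1346.
Mass of bCOD removed per day: Q(S₀ − S) = 13.2 × 1021 g/m³ = 13.48 kg/d.
Net sludge production P_X = 0.1346 × 13.48 = 1.814 kg VSS/d.
Carbonaceous O₂ demand = substrate oxidised − cell-mass equivalent = 13.48 − 1.42 × 1.814 = 10.90 kg O₂/d.

R_O ≈ 10.9 kg O₂/d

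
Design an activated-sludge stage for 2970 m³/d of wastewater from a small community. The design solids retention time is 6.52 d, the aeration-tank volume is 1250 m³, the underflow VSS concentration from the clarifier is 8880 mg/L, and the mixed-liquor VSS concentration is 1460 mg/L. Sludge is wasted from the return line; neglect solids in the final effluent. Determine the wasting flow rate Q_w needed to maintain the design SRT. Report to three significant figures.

θ_c = V·X/(Q_w·X_r) when wasting from the recycle, so Q_w = V·X/(θ_c·X_r) = 1250 × 1460 / (6.52 × 8880) = 31.52 m³/d.

Q_w ≈ 31.5 m³/d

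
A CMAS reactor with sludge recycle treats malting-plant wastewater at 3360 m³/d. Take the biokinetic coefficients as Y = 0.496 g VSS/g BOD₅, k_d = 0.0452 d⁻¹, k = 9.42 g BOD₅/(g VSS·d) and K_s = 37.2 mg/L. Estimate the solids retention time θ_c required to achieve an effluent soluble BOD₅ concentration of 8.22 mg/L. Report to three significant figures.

θ_c ≈ 1.25 d

From 1/θ_c = Y·k·S/(K_s + S) − k_d: Y·k·S/(K_s+S) = 0.496 × 9.42 × 8.22 / (37.2 + 8.22) = 0.8456 d⁻¹.
θ_c = 1/(μ − k_d) = 1/(0.8456 − 0.0452) = 1/0.8004 = 1.249 d.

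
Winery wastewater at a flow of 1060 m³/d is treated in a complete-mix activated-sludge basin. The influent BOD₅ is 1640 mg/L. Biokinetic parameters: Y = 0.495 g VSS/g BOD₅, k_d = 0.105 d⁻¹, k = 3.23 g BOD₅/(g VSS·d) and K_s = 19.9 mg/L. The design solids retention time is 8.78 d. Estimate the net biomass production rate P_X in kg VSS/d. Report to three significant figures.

P_X ≈ 447 kg VSS/d

From the Monod/SRT balance for a CMAS, S = K_s·(1+k_d θ_c)/[θ_c·(Y k − k_d) − 1] = 19.9 × (1 + 0.105 × 8.78) / [8.78 × (0.495 × 3.23 − 0.105) − 1] = 38.25 / 12.12 = 3.157 mg/L.
Correct the yield for decay: Y_obs = Y/(1 + k_d θ_c) = 0.495 / (1 + 0.105 × 8.78) = 0.495 / 1.922 = 0.2576.
Mass of BOD₅ removed per day: Q(S₀ − S) = 1060 × 1637 g/m³ = 1735 kg/d.
So the net sludge growth is P_X = 0.2576 × 1735 = 446.9 kg VSS/d.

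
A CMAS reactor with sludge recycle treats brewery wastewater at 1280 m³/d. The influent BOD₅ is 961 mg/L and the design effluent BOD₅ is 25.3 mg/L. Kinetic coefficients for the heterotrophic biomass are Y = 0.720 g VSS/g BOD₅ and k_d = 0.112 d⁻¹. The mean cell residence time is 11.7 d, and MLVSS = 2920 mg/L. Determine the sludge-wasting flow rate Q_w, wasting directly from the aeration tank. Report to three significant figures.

Rearranging the biomass balance for a CMAS with decay, V = Y·Q·ΔS·θ_c / [X·(1+k_d θ_c)] = 0.720 × 1280 × (961 − 25.3) × 11.7 / [2920 × (1 + 0.112 × 11.7)] = 1.01×10^7 / 6746 = 1496 m³.
For wasting at MLVSS concentration, Q_w = V/θ_c = 1496/11.7 = 127.8 m³/d.

Q_w ≈ 128 m³/d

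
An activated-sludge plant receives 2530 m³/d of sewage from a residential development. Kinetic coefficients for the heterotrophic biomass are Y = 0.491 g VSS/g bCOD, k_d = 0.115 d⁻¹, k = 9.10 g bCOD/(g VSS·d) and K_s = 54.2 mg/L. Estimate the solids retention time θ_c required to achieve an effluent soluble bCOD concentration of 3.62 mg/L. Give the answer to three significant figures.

θ_c ≈ 6.07 d

From 1/θ_c = Y·k·S/(K_s + S) − k_d: Y·k·S/(K_s+S) = 0.491 × 9.10 × 3.62 / (54.2 + 3.62) = 0.2797 d⁻¹.
Then 1/θ_c = μ − k_d = 0.2797 − 0.115 = 0.1647 d⁻¹, giving θ_c = 6.070 d.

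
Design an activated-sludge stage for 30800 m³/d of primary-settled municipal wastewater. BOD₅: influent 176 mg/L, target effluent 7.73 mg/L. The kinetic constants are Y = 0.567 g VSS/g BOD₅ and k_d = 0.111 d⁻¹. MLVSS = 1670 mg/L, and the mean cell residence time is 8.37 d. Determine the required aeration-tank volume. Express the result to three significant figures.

From the SRT design equation V = Y Q (S₀−S) θ_c / [X (1 + k_d θ_c)] = 0.567 × 30800 × (176 − 7.73) × 8.37 / [1670 × (1 + 0.111 × 8.37)] = 2.46×10^7 / 3222 = 7635 m³.

V ≈ 7630 m³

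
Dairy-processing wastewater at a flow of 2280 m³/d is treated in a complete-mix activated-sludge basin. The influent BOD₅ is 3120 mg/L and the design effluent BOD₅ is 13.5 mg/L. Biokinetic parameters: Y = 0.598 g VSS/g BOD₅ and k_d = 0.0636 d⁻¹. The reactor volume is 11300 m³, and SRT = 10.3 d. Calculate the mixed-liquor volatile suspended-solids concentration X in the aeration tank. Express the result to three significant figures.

X ≈ 2330 mg/L

Solving the biomass balance for X: X = Y Q (S₀−S) θ_c / [V (1+k_d θ_c)] = 0.598 × 2280 × (3120 − 13.5) × 10.3 / [11300 × (1 + 0.0636 × 10.3)] = 2333 mg/L.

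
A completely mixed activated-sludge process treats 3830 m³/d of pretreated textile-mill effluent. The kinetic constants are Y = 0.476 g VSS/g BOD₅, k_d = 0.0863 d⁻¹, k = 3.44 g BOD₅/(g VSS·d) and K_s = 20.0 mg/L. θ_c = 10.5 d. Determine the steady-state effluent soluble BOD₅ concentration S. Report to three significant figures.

Effluent substrate depends only on kinetics and SRT: S = K_s(1 + k_d θ_c) / [θ_c(Yk − k_d) − 1] = 20.0 × (1 + 0.0863 × 10.5) / [10.5 × (0.476 × 3.44 − 0.0863) − 1] = 38.12 / 15.29 = 2.494 mg/L.

S ≈ 2.49 mg/L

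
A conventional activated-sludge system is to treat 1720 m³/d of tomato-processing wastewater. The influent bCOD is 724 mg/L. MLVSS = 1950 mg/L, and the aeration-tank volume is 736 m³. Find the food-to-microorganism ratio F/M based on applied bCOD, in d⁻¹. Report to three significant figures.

F/M = Q·S₀ / (V·X) = 1720 × 724 / (736.0 × 1950) = 0.8677 g bCOD·(g VSS·d)⁻¹.

F/M ≈ 0.868 d⁻¹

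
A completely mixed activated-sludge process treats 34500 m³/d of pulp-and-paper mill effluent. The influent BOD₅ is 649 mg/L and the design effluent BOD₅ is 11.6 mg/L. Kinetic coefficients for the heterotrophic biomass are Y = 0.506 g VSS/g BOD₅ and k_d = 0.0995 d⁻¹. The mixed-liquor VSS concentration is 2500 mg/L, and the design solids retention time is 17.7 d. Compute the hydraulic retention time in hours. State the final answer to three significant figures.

Rearranging the biomass balance for a CMAS with decay, V = Y·Q·ΔS·θ_c / [X·(1+k_d θ_c)] = 0.506 × 34500 × (649 − 11.6) × 17.7 / [2500 × (1 + 0.0995 × 17.7)] = 1.97×10^8 / 6903 = 28532 m³.
HRT = V/Q = 28532 m³ / 34500 m³·d⁻¹ = 0.8270 d × 24 = 19.85 h.

τ ≈ 19.8 h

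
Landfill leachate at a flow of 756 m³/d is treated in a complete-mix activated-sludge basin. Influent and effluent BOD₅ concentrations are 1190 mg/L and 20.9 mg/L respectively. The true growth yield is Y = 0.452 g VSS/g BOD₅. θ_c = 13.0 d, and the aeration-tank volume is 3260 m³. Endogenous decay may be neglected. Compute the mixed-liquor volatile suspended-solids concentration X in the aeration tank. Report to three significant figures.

X ≈ 1590 mg/L

X = Y·Q·ΔS·θ_c / V = 0.452 × 756 × (1190 − 20.9) × 13.0 / 3260 = 1593 mg/L.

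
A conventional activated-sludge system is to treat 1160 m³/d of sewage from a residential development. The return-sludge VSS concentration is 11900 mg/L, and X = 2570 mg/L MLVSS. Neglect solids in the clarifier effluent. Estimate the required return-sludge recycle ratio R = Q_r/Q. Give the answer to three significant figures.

R = Q_r/Q = X/(X_r − X) = 2570 / (11900 − 2570) = 0.2755.

R ≈ 0.275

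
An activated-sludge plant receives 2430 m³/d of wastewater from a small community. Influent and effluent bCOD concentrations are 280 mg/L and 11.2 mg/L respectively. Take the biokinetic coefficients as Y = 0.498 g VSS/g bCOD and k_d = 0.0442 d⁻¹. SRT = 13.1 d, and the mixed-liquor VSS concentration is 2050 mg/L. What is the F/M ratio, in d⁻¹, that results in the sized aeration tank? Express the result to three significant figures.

F/M ≈ 0.252 d⁻¹

From the SRT design equation V = Y Q (S₀−S) θ_c / [X (1 + k_d θ_c)] = 0.498 × 2430 × (280 − 11.2) × 13.1 / [2050 × (1 + 0.0442 × 13.1)] = 4.26×10^6 / 3237 = 1316 m³.
F/M = Q·S₀ / (V·X) = 2430 × 280 / (1316 × 2050) = 0.2521 g bCOD·(g VSS·d)⁻¹.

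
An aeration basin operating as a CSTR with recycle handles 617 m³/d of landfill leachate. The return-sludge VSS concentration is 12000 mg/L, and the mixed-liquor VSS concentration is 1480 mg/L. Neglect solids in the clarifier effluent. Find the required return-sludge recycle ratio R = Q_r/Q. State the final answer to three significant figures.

R ≈ 0.141

R = Q_r/Q = X/(X_r − X) = 1480 / (12000 − 1480) = 0.1407.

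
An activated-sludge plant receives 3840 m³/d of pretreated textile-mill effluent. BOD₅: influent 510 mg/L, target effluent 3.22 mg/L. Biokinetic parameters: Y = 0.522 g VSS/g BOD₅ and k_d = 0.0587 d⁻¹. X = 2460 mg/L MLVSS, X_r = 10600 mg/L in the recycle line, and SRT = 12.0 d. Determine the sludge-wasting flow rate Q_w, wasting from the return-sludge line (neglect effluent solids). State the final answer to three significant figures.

Steady-state biomass mass balance: V·X·(1 + k_d·θ_c) = Y·Q·(S₀ − S)·θ_c, so V = 0.522 × 3840 × (510 − 3.22) × 12.0 / [2460 × (1 + 0.0587 × 12.0)] = 1.22×10^7 / 4193 = 2907 m³.
Q_w = (V·X)/(θ_c X_r) = 2907 × 2460 / (12.0 × 10600) = 56.23 m³/d.

Q_w ≈ 56.2 m³/d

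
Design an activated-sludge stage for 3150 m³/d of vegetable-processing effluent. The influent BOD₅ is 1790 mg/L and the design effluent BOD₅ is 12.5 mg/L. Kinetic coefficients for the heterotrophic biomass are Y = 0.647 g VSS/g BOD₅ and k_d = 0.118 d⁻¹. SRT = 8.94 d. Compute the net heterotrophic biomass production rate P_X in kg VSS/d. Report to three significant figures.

Observed yield with endogenous decay: Y_obs = Y / (1 + k_d·θ_c) = 0.647 / (1 + 0.118 × 8.94) = 0.647 / 2.055 = 0.3149 g VSS/g BOD₅.
Q·(S₀ − S) = 3150 × (1790 − 12.5) × 10⁻³ = 5599 kg/d removed.
Net biomass production P_X = Y_obs × Q·(S₀ − S) = 0.3149 × 5599 = 1763 kg VSS/d.

P_X ≈ 1760 kg VSS/d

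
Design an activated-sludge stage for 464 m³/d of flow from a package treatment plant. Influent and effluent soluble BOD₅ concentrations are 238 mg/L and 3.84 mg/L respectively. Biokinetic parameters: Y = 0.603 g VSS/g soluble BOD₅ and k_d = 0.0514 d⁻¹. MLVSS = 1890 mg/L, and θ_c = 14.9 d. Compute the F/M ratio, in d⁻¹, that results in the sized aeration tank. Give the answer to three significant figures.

F/M ≈ 0.200 d⁻¹

From the SRT design equation V = Y Q (S₀−S) θ_c / [X (1 + k_d θ_c)] = 0.603 × 464 × (238 − 3.84) × 14.9 / [1890 × (1 + 0.0514 × 14.9)] = 9.76×10^5 / 3337 = 292.5 m³.
F/M = applied load / biomass = Q·S₀/(V·X) = 464 × 238 / (292.5 × 1890) = 0.1998 d⁻¹.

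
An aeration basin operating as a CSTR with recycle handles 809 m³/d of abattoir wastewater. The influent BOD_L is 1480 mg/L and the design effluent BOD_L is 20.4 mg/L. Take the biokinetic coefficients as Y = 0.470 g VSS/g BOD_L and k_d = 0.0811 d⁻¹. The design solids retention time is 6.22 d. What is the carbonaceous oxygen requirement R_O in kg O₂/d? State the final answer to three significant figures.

The observed yield is Y_obs = Y/(1 + k_d·θ_c) = 0.470 / (1 + 0.0811 × 6.22) = 0.470 / 1.504 = 0.3124 g VSS per g BOD_L removed.
Q·(S₀ − S) = 809 × (1480 − 20.4) × 10⁻³ = 1181 kg/d removed.
P_X = Y_obs·Q·(S₀ − S) = 0.3124 × 1181 = 368.9 kg VSS/d.
R_O = Q·ΔS − 1.42 P_X = 1181 − 523.8 = 657.0 kg O₂/d.

R_O ≈ 657 kg O₂/d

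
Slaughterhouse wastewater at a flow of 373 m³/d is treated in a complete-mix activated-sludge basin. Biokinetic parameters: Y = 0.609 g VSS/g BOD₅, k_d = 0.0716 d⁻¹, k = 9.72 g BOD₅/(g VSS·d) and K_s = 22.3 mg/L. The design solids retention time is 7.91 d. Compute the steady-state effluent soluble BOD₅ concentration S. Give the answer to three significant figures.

S ≈ 0.772 mg/L

Effluent substrate depends only on kinetics and SRT: S = K_s(1 + k_d θ_c) / [θ_c(Yk − k_d) − 1] = 22.3 × (1 + 0.0716 × 7.91) / [7.91 × (0.609 × 9.72 − 0.0716) − 1] = 34.93 / 45.26 = 0.7718 mg/L.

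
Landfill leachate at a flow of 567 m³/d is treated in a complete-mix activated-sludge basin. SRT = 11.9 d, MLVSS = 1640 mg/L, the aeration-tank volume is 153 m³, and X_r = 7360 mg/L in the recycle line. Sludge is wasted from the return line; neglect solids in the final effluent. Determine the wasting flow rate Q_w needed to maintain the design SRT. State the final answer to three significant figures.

Q_w ≈ 2.86 m³/d

Q_w = (V·X)/(θ_c X_r) = 153.0 × 1640 / (11.9 × 7360) = 2.865 m³/d.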